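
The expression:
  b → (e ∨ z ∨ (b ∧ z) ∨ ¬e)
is always true.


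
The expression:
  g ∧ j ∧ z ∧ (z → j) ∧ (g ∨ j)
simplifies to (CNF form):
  g ∧ j ∧ z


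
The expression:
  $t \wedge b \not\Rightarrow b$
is never true.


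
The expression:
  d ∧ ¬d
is never true.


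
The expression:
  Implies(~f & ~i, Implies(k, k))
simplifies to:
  True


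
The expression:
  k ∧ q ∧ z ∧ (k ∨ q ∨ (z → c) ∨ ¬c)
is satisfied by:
  {z: True, q: True, k: True}


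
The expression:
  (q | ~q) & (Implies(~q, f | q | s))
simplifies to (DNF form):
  f | q | s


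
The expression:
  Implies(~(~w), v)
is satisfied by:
  {v: True, w: False}
  {w: False, v: False}
  {w: True, v: True}


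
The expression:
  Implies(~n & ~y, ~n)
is always true.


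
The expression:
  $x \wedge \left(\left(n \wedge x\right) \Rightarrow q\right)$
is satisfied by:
  {q: True, x: True, n: False}
  {x: True, n: False, q: False}
  {n: True, q: True, x: True}


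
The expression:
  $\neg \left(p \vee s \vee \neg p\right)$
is never true.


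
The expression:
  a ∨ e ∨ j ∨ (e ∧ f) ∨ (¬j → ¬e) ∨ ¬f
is always true.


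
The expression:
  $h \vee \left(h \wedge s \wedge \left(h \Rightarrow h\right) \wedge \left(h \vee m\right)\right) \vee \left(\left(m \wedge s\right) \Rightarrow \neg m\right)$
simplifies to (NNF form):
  $h \vee \neg m \vee \neg s$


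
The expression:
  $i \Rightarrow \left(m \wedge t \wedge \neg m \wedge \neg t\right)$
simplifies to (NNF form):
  $\neg i$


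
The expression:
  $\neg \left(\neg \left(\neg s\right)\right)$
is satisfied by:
  {s: False}


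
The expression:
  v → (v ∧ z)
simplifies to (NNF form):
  z ∨ ¬v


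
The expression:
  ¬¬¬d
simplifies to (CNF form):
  ¬d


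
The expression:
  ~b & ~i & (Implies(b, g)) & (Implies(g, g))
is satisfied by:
  {i: False, b: False}


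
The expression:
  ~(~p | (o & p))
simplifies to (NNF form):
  p & ~o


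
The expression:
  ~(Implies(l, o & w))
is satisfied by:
  {l: True, w: False, o: False}
  {o: True, l: True, w: False}
  {w: True, l: True, o: False}


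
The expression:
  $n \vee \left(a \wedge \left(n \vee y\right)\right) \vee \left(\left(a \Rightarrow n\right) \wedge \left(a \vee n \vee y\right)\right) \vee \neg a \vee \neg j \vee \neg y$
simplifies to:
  $\text{True}$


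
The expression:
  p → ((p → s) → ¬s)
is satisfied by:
  {s: False, p: False}
  {p: True, s: False}
  {s: True, p: False}


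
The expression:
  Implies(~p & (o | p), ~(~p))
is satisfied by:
  {p: True, o: False}
  {o: False, p: False}
  {o: True, p: True}


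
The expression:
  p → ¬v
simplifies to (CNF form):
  ¬p ∨ ¬v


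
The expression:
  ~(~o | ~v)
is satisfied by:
  {o: True, v: True}


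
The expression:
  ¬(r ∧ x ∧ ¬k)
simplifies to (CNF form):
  k ∨ ¬r ∨ ¬x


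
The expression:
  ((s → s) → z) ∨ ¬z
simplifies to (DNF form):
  True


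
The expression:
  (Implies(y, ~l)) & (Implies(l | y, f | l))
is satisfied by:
  {f: True, y: False, l: False}
  {f: False, y: False, l: False}
  {l: True, f: True, y: False}
  {l: True, f: False, y: False}
  {y: True, f: True, l: False}


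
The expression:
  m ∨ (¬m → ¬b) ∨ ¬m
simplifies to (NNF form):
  True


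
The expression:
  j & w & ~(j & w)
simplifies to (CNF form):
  False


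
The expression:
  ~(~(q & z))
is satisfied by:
  {z: True, q: True}


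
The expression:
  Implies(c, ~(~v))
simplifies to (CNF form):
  v | ~c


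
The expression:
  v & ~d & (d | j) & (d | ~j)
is never true.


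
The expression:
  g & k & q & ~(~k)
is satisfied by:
  {g: True, q: True, k: True}


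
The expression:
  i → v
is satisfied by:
  {v: True, i: False}
  {i: False, v: False}
  {i: True, v: True}


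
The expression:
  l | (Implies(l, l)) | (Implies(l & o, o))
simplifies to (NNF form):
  True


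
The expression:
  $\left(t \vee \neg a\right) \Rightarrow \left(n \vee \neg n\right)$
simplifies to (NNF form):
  $\text{True}$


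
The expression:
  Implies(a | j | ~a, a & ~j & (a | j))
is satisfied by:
  {a: True, j: False}


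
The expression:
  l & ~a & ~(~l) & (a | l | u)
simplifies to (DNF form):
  l & ~a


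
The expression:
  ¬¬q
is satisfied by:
  {q: True}


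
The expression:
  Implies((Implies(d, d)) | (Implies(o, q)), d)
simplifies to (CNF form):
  d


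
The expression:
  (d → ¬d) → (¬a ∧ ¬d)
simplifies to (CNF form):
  d ∨ ¬a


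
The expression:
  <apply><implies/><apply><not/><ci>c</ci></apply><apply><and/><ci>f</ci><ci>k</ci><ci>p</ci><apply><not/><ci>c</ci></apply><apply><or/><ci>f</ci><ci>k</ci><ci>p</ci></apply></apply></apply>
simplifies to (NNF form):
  <apply><or/><ci>c</ci><apply><and/><ci>f</ci><ci>k</ci><ci>p</ci></apply></apply>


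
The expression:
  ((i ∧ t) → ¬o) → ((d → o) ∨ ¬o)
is always true.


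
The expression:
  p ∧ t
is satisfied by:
  {t: True, p: True}


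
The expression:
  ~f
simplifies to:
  ~f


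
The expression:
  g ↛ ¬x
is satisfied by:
  {x: True, g: True}


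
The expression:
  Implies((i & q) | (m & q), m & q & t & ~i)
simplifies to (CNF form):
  (~i | ~q) & (t | ~i | ~q) & (t | ~m | ~q) & (~i | ~m | ~q)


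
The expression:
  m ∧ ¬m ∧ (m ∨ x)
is never true.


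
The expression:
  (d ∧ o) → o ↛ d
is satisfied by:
  {o: False, d: False}
  {d: True, o: False}
  {o: True, d: False}


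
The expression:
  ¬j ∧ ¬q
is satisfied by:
  {q: False, j: False}


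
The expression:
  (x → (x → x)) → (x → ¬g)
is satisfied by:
  {g: False, x: False}
  {x: True, g: False}
  {g: True, x: False}


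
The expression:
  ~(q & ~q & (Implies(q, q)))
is always true.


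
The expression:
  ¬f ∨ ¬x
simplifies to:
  ¬f ∨ ¬x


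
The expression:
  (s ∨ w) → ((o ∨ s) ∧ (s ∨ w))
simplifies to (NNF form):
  o ∨ s ∨ ¬w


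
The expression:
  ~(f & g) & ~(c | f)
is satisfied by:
  {f: False, c: False}


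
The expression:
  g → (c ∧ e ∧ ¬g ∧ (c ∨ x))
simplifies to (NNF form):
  ¬g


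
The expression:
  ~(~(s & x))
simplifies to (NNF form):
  s & x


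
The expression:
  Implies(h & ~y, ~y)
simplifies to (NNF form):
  True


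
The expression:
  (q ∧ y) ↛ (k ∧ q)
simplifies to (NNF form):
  q ∧ y ∧ ¬k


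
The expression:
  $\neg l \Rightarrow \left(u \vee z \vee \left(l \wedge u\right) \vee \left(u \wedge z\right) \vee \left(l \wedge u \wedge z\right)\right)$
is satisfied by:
  {z: True, l: True, u: True}
  {z: True, l: True, u: False}
  {z: True, u: True, l: False}
  {z: True, u: False, l: False}
  {l: True, u: True, z: False}
  {l: True, u: False, z: False}
  {u: True, l: False, z: False}


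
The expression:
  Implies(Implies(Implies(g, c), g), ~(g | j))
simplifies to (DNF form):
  ~g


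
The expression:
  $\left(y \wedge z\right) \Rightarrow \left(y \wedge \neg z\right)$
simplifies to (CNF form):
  $\neg y \vee \neg z$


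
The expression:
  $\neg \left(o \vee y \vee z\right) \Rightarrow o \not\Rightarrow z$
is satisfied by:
  {y: True, o: True, z: True}
  {y: True, o: True, z: False}
  {y: True, z: True, o: False}
  {y: True, z: False, o: False}
  {o: True, z: True, y: False}
  {o: True, z: False, y: False}
  {z: True, o: False, y: False}


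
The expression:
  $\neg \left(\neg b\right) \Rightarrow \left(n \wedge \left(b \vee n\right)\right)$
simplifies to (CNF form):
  $n \vee \neg b$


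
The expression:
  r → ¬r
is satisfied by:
  {r: False}


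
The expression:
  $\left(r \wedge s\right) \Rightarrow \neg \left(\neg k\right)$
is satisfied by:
  {k: True, s: False, r: False}
  {s: False, r: False, k: False}
  {r: True, k: True, s: False}
  {r: True, s: False, k: False}
  {k: True, s: True, r: False}
  {s: True, k: False, r: False}
  {r: True, s: True, k: True}


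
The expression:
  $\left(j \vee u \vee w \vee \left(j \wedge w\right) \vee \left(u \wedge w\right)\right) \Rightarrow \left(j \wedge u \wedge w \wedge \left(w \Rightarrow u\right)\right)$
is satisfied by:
  {j: False, w: False, u: False}
  {w: True, u: True, j: True}


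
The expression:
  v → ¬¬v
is always true.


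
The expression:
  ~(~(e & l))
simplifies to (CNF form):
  e & l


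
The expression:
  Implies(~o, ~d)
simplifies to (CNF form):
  o | ~d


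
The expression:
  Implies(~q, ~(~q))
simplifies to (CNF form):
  q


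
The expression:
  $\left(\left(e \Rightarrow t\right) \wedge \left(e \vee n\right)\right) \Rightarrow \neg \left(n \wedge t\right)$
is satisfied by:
  {t: False, n: False}
  {n: True, t: False}
  {t: True, n: False}


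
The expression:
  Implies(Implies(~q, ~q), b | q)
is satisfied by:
  {b: True, q: True}
  {b: True, q: False}
  {q: True, b: False}


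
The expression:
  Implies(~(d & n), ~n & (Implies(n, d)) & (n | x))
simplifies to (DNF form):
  (d & n) | (x & ~n)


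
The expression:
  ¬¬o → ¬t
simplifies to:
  ¬o ∨ ¬t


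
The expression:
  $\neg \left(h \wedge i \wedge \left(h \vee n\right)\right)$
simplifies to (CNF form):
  $\neg h \vee \neg i$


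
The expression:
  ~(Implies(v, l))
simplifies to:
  v & ~l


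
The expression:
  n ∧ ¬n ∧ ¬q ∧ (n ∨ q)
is never true.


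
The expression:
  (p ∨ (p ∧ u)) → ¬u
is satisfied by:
  {p: False, u: False}
  {u: True, p: False}
  {p: True, u: False}


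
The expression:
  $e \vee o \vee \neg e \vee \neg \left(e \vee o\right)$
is always true.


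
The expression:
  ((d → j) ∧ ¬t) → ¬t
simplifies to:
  True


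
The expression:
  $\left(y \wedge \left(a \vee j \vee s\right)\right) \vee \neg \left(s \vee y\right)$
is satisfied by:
  {a: True, j: True, s: False, y: False}
  {a: True, j: False, s: False, y: False}
  {j: True, a: False, s: False, y: False}
  {a: False, j: False, s: False, y: False}
  {a: True, y: True, j: True, s: False}
  {a: True, y: True, j: False, s: False}
  {y: True, j: True, a: False, s: False}
  {a: True, y: True, s: True, j: True}
  {a: True, y: True, s: True, j: False}
  {y: True, s: True, j: True, a: False}
  {y: True, s: True, j: False, a: False}


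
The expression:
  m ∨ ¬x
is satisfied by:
  {m: True, x: False}
  {x: False, m: False}
  {x: True, m: True}


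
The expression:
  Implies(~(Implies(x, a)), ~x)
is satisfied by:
  {a: True, x: False}
  {x: False, a: False}
  {x: True, a: True}


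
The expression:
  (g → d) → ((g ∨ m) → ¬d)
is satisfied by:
  {g: False, d: False, m: False}
  {m: True, g: False, d: False}
  {g: True, m: False, d: False}
  {m: True, g: True, d: False}
  {d: True, m: False, g: False}


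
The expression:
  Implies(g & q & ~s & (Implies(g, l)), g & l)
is always true.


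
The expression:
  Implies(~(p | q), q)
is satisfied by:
  {q: True, p: True}
  {q: True, p: False}
  {p: True, q: False}


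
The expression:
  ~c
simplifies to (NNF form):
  ~c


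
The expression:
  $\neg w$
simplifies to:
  $\neg w$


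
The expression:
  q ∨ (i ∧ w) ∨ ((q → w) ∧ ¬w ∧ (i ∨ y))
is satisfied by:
  {i: True, q: True, y: True, w: False}
  {i: True, q: True, y: False, w: False}
  {i: True, q: True, w: True, y: True}
  {i: True, q: True, w: True, y: False}
  {i: True, y: True, w: False, q: False}
  {i: True, y: False, w: False, q: False}
  {i: True, w: True, y: True, q: False}
  {i: True, w: True, y: False, q: False}
  {q: True, y: True, w: False, i: False}
  {q: True, y: False, w: False, i: False}
  {q: True, w: True, y: True, i: False}
  {q: True, w: True, y: False, i: False}
  {y: True, q: False, w: False, i: False}


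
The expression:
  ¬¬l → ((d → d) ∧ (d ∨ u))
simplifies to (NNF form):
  d ∨ u ∨ ¬l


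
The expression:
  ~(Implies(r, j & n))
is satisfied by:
  {r: True, n: False, j: False}
  {r: True, j: True, n: False}
  {r: True, n: True, j: False}


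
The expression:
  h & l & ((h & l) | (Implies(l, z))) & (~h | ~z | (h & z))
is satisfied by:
  {h: True, l: True}


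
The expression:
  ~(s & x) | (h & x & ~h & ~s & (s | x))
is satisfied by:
  {s: False, x: False}
  {x: True, s: False}
  {s: True, x: False}


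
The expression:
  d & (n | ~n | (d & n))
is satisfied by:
  {d: True}


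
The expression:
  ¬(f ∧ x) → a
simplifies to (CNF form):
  (a ∨ f) ∧ (a ∨ x)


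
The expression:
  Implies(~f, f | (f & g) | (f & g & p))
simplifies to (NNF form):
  f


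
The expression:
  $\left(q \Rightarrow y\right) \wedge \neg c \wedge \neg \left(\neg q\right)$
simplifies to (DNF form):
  $q \wedge y \wedge \neg c$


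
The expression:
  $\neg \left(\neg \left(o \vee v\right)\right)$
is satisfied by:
  {o: True, v: True}
  {o: True, v: False}
  {v: True, o: False}


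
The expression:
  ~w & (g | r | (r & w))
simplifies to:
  ~w & (g | r)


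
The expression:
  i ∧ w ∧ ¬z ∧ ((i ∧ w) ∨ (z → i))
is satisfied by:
  {i: True, w: True, z: False}


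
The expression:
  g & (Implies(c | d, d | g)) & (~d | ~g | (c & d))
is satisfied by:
  {c: True, g: True, d: False}
  {g: True, d: False, c: False}
  {d: True, c: True, g: True}


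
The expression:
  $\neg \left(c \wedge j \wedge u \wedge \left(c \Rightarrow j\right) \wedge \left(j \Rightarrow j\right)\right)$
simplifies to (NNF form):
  $\neg c \vee \neg j \vee \neg u$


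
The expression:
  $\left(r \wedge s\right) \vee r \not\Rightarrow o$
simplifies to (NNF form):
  $r \wedge \left(s \vee \neg o\right)$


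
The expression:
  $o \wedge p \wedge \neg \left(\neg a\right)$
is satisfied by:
  {a: True, p: True, o: True}


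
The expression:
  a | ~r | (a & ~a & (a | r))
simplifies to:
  a | ~r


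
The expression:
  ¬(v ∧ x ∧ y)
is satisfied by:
  {v: False, y: False, x: False}
  {x: True, v: False, y: False}
  {y: True, v: False, x: False}
  {x: True, y: True, v: False}
  {v: True, x: False, y: False}
  {x: True, v: True, y: False}
  {y: True, v: True, x: False}


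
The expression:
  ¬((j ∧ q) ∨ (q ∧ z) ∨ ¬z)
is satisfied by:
  {z: True, q: False}


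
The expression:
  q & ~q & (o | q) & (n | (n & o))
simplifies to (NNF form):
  False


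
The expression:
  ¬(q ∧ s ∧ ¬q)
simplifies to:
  True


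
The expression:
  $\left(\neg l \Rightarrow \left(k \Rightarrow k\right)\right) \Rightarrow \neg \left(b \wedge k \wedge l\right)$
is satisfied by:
  {l: False, k: False, b: False}
  {b: True, l: False, k: False}
  {k: True, l: False, b: False}
  {b: True, k: True, l: False}
  {l: True, b: False, k: False}
  {b: True, l: True, k: False}
  {k: True, l: True, b: False}


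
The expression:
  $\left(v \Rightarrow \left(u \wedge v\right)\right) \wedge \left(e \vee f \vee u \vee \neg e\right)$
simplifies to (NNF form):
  $u \vee \neg v$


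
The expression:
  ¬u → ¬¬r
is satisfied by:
  {r: True, u: True}
  {r: True, u: False}
  {u: True, r: False}


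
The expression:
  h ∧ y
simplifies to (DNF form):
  h ∧ y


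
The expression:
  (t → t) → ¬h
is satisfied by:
  {h: False}


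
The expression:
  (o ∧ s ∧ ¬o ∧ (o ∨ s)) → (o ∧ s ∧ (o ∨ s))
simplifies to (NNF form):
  True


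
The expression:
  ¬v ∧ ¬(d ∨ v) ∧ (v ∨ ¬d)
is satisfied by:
  {d: False, v: False}


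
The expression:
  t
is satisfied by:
  {t: True}


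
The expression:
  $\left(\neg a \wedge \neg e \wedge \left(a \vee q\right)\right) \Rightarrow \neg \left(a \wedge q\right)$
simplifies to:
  $\text{True}$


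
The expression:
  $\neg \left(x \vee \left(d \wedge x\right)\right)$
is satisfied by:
  {x: False}


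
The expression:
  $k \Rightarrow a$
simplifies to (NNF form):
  $a \vee \neg k$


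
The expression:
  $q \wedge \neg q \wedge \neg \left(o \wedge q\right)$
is never true.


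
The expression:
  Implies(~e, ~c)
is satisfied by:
  {e: True, c: False}
  {c: False, e: False}
  {c: True, e: True}


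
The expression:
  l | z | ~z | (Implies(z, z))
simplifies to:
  True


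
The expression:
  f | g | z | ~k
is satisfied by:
  {z: True, g: True, f: True, k: False}
  {z: True, g: True, f: False, k: False}
  {z: True, f: True, k: False, g: False}
  {z: True, f: False, k: False, g: False}
  {g: True, f: True, k: False, z: False}
  {g: True, f: False, k: False, z: False}
  {f: True, g: False, k: False, z: False}
  {f: False, g: False, k: False, z: False}
  {z: True, g: True, k: True, f: True}
  {z: True, g: True, k: True, f: False}
  {z: True, k: True, f: True, g: False}
  {z: True, k: True, f: False, g: False}
  {k: True, g: True, f: True, z: False}
  {k: True, g: True, f: False, z: False}
  {k: True, f: True, g: False, z: False}


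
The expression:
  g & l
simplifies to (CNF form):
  g & l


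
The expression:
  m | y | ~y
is always true.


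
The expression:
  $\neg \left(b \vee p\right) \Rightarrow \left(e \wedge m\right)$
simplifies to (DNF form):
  $b \vee p \vee \left(e \wedge m\right)$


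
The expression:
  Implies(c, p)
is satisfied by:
  {p: True, c: False}
  {c: False, p: False}
  {c: True, p: True}


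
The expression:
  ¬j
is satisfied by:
  {j: False}


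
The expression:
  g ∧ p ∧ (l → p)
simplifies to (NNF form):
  g ∧ p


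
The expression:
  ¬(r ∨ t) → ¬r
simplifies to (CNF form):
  True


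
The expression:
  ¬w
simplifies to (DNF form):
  ¬w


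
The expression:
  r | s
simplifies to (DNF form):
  r | s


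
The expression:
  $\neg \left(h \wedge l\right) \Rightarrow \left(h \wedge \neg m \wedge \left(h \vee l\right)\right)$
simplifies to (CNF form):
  $h \wedge \left(l \vee \neg m\right)$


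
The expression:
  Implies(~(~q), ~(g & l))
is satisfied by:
  {l: False, q: False, g: False}
  {g: True, l: False, q: False}
  {q: True, l: False, g: False}
  {g: True, q: True, l: False}
  {l: True, g: False, q: False}
  {g: True, l: True, q: False}
  {q: True, l: True, g: False}


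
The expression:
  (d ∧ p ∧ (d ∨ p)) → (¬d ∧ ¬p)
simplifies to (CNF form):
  ¬d ∨ ¬p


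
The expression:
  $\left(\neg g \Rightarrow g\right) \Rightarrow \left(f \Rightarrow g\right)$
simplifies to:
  $\text{True}$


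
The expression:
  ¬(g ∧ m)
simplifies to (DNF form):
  ¬g ∨ ¬m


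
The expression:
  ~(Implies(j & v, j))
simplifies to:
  False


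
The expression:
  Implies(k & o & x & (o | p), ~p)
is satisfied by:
  {p: False, k: False, o: False, x: False}
  {x: True, p: False, k: False, o: False}
  {o: True, p: False, k: False, x: False}
  {x: True, o: True, p: False, k: False}
  {k: True, x: False, p: False, o: False}
  {x: True, k: True, p: False, o: False}
  {o: True, k: True, x: False, p: False}
  {x: True, o: True, k: True, p: False}
  {p: True, o: False, k: False, x: False}
  {x: True, p: True, o: False, k: False}
  {o: True, p: True, x: False, k: False}
  {x: True, o: True, p: True, k: False}
  {k: True, p: True, o: False, x: False}
  {x: True, k: True, p: True, o: False}
  {o: True, k: True, p: True, x: False}


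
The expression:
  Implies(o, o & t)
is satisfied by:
  {t: True, o: False}
  {o: False, t: False}
  {o: True, t: True}


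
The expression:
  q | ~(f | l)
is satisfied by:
  {q: True, l: False, f: False}
  {f: True, q: True, l: False}
  {q: True, l: True, f: False}
  {f: True, q: True, l: True}
  {f: False, l: False, q: False}


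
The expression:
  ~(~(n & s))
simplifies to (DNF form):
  n & s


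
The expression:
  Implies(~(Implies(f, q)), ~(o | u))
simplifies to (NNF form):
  q | ~f | (~o & ~u)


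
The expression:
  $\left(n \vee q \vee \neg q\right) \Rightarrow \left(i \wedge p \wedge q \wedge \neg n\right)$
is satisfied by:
  {i: True, p: True, q: True, n: False}


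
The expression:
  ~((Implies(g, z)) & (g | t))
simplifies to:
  (g & ~z) | (~g & ~t)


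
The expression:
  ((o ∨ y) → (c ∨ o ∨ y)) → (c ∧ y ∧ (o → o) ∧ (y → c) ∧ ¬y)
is never true.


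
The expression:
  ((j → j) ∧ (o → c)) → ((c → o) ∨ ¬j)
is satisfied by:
  {o: True, c: False, j: False}
  {c: False, j: False, o: False}
  {j: True, o: True, c: False}
  {j: True, c: False, o: False}
  {o: True, c: True, j: False}
  {c: True, o: False, j: False}
  {j: True, c: True, o: True}


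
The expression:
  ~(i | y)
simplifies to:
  ~i & ~y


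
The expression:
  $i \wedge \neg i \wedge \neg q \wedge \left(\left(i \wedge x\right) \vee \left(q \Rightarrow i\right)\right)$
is never true.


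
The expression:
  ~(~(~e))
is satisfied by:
  {e: False}


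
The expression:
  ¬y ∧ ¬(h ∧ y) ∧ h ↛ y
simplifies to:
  h ∧ ¬y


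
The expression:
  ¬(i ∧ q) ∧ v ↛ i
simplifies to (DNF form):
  v ∧ ¬i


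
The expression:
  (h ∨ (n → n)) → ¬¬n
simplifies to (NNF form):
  n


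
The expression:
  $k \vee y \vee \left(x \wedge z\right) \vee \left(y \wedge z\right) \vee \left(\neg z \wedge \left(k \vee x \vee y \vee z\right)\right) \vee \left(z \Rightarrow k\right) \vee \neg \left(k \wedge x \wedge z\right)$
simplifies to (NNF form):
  $\text{True}$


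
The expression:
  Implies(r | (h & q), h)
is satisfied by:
  {h: True, r: False}
  {r: False, h: False}
  {r: True, h: True}


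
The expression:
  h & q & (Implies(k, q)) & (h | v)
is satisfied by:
  {h: True, q: True}


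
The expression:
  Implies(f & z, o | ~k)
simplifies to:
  o | ~f | ~k | ~z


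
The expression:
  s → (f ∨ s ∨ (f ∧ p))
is always true.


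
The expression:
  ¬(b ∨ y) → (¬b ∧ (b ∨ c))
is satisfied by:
  {y: True, b: True, c: True}
  {y: True, b: True, c: False}
  {y: True, c: True, b: False}
  {y: True, c: False, b: False}
  {b: True, c: True, y: False}
  {b: True, c: False, y: False}
  {c: True, b: False, y: False}


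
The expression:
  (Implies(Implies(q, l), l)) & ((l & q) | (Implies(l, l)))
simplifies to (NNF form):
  l | q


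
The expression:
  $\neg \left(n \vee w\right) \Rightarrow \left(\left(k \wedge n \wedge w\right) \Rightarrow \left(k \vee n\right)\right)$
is always true.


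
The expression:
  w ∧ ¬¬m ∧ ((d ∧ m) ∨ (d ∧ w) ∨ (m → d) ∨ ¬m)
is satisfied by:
  {m: True, w: True, d: True}


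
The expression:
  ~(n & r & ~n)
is always true.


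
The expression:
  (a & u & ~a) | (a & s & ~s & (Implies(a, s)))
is never true.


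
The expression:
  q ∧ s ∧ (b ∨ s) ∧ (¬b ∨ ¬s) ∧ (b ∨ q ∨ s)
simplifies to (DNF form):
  q ∧ s ∧ ¬b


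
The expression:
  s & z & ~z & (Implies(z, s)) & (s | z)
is never true.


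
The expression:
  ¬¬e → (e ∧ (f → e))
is always true.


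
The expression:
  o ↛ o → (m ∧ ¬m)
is always true.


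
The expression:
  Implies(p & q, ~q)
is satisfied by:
  {p: False, q: False}
  {q: True, p: False}
  {p: True, q: False}


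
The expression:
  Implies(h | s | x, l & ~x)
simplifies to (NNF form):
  ~x & (l | ~h) & (l | ~s)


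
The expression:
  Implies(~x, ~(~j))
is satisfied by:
  {x: True, j: True}
  {x: True, j: False}
  {j: True, x: False}


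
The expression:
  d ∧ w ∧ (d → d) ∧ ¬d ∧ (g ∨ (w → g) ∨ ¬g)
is never true.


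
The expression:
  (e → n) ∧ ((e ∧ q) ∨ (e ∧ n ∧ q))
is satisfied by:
  {e: True, q: True, n: True}


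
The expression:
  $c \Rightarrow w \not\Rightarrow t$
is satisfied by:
  {w: True, t: False, c: False}
  {t: False, c: False, w: False}
  {w: True, t: True, c: False}
  {t: True, w: False, c: False}
  {c: True, w: True, t: False}


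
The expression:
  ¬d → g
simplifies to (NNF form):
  d ∨ g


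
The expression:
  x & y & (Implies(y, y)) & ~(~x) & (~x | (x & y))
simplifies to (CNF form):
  x & y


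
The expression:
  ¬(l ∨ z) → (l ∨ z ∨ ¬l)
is always true.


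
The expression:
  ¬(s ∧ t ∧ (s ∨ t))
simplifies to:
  ¬s ∨ ¬t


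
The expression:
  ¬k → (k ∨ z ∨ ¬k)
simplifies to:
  True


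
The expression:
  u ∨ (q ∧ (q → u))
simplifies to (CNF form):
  u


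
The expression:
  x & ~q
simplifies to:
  x & ~q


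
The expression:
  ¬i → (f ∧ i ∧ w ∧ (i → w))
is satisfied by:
  {i: True}


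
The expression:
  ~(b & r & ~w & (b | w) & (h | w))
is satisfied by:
  {w: True, h: False, b: False, r: False}
  {r: False, h: False, w: False, b: False}
  {r: True, w: True, h: False, b: False}
  {r: True, h: False, w: False, b: False}
  {b: True, w: True, r: False, h: False}
  {b: True, r: False, h: False, w: False}
  {b: True, r: True, w: True, h: False}
  {b: True, r: True, h: False, w: False}
  {w: True, h: True, b: False, r: False}
  {h: True, b: False, w: False, r: False}
  {r: True, h: True, w: True, b: False}
  {r: True, h: True, b: False, w: False}
  {w: True, h: True, b: True, r: False}
  {h: True, b: True, r: False, w: False}
  {r: True, h: True, b: True, w: True}


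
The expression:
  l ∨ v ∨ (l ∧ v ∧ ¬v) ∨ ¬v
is always true.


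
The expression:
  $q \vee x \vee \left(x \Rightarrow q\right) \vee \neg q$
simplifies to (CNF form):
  $\text{True}$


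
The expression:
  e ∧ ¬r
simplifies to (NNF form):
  e ∧ ¬r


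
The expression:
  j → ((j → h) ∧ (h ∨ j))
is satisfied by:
  {h: True, j: False}
  {j: False, h: False}
  {j: True, h: True}


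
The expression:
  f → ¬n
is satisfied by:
  {n: False, f: False}
  {f: True, n: False}
  {n: True, f: False}


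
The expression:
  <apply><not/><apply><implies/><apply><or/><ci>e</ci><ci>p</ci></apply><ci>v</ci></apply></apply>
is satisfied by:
  {e: True, p: True, v: False}
  {e: True, v: False, p: False}
  {p: True, v: False, e: False}


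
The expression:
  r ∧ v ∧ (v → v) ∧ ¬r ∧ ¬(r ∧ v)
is never true.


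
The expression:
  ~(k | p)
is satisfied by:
  {p: False, k: False}


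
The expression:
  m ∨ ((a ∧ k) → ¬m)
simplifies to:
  True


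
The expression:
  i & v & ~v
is never true.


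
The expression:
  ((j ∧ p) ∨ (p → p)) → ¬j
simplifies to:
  ¬j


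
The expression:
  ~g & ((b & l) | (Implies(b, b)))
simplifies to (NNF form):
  ~g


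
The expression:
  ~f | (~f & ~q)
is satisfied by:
  {f: False}


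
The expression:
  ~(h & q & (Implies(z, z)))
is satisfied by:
  {h: False, q: False}
  {q: True, h: False}
  {h: True, q: False}


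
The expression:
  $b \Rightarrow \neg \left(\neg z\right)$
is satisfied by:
  {z: True, b: False}
  {b: False, z: False}
  {b: True, z: True}


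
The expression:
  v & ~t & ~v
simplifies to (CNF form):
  False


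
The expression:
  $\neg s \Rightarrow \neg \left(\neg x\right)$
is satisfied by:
  {x: True, s: True}
  {x: True, s: False}
  {s: True, x: False}


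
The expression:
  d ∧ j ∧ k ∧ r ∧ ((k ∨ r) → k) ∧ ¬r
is never true.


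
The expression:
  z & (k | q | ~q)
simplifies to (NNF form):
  z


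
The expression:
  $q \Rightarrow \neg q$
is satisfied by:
  {q: False}


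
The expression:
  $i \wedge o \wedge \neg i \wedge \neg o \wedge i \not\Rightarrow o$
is never true.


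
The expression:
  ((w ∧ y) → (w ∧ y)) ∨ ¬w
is always true.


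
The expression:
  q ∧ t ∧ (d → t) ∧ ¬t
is never true.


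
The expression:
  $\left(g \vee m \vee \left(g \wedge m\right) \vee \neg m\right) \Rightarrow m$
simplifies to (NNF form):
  $m$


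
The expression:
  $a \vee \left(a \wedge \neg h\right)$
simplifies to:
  $a$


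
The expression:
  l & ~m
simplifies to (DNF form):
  l & ~m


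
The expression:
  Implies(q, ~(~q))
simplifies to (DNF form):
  True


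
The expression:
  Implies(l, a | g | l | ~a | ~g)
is always true.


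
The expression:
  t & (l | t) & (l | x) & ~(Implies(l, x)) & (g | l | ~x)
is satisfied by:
  {t: True, l: True, x: False}


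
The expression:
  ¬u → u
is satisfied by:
  {u: True}


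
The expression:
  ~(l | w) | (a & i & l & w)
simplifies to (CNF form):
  (a | ~w) & (i | ~w) & (l | ~w) & (w | ~l)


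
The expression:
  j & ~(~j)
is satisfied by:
  {j: True}


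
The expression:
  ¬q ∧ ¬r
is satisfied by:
  {q: False, r: False}


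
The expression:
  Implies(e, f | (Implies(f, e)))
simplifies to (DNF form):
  True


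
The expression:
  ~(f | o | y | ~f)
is never true.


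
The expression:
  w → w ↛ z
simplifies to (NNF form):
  ¬w ∨ ¬z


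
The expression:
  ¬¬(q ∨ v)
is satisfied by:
  {q: True, v: True}
  {q: True, v: False}
  {v: True, q: False}


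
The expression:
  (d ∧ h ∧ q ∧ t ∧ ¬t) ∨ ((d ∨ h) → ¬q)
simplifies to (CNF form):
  (¬d ∨ ¬q) ∧ (¬h ∨ ¬q)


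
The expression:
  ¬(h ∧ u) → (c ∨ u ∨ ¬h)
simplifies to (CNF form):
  c ∨ u ∨ ¬h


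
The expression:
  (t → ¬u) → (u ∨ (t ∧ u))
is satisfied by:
  {u: True}


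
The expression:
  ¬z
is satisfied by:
  {z: False}


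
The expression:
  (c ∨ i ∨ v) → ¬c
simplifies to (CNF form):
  ¬c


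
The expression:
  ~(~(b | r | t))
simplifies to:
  b | r | t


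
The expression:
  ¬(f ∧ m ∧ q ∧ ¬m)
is always true.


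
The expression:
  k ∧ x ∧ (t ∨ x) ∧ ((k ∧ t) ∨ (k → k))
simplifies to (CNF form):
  k ∧ x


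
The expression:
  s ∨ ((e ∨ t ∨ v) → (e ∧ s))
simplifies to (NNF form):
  s ∨ (¬e ∧ ¬t ∧ ¬v)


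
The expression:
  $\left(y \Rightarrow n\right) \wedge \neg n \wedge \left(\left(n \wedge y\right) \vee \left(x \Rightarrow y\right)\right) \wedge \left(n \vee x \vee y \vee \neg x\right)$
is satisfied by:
  {n: False, y: False, x: False}


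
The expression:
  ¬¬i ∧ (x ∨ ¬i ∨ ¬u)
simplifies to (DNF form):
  (i ∧ x) ∨ (i ∧ ¬u)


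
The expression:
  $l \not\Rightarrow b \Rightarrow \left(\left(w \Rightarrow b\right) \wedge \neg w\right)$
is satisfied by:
  {b: True, l: False, w: False}
  {l: False, w: False, b: False}
  {w: True, b: True, l: False}
  {w: True, l: False, b: False}
  {b: True, l: True, w: False}
  {l: True, b: False, w: False}
  {w: True, l: True, b: True}


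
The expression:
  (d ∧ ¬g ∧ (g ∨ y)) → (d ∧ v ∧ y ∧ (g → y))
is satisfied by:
  {v: True, g: True, d: False, y: False}
  {v: True, g: False, d: False, y: False}
  {g: True, y: False, v: False, d: False}
  {y: False, g: False, v: False, d: False}
  {y: True, v: True, g: True, d: False}
  {y: True, v: True, g: False, d: False}
  {y: True, g: True, v: False, d: False}
  {y: True, g: False, v: False, d: False}
  {d: True, v: True, g: True, y: False}
  {d: True, v: True, g: False, y: False}
  {d: True, g: True, v: False, y: False}
  {d: True, g: False, v: False, y: False}
  {y: True, d: True, v: True, g: True}
  {y: True, d: True, v: True, g: False}
  {y: True, d: True, g: True, v: False}


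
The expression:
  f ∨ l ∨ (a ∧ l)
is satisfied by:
  {l: True, f: True}
  {l: True, f: False}
  {f: True, l: False}


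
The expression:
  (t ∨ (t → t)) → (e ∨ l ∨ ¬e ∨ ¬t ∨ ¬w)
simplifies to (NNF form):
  True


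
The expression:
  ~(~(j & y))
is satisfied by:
  {j: True, y: True}


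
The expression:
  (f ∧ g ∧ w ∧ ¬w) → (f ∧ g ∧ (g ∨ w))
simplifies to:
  True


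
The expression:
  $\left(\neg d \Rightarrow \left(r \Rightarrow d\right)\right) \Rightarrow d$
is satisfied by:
  {r: True, d: True}
  {r: True, d: False}
  {d: True, r: False}


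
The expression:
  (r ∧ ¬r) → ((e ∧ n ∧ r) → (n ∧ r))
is always true.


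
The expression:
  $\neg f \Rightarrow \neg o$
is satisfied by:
  {f: True, o: False}
  {o: False, f: False}
  {o: True, f: True}


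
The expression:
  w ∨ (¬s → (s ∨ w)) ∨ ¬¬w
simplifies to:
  s ∨ w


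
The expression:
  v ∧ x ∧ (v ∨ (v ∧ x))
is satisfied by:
  {x: True, v: True}


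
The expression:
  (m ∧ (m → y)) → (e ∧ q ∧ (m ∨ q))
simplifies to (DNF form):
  (e ∧ q) ∨ ¬m ∨ ¬y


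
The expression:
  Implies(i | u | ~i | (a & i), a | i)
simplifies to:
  a | i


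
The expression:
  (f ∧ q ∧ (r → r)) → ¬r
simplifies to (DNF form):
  ¬f ∨ ¬q ∨ ¬r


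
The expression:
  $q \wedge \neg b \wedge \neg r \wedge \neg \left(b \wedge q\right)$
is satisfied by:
  {q: True, r: False, b: False}


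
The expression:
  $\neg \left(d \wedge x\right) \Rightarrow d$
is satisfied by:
  {d: True}


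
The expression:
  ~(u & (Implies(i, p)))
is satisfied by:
  {i: True, u: False, p: False}
  {i: False, u: False, p: False}
  {p: True, i: True, u: False}
  {p: True, i: False, u: False}
  {u: True, i: True, p: False}


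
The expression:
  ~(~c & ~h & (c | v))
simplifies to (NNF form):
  c | h | ~v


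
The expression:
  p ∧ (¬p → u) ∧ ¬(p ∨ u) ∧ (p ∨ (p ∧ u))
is never true.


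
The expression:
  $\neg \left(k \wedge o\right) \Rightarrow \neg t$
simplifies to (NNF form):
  $\left(k \wedge o\right) \vee \neg t$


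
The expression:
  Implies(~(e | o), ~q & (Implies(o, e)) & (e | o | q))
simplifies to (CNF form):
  e | o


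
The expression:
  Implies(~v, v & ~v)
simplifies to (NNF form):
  v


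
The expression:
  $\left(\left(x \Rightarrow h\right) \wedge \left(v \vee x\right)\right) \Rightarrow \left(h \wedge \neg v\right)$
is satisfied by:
  {x: True, v: False, h: False}
  {x: False, v: False, h: False}
  {h: True, x: True, v: False}
  {h: True, x: False, v: False}
  {v: True, x: True, h: False}


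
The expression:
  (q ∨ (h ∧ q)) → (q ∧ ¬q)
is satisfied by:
  {q: False}


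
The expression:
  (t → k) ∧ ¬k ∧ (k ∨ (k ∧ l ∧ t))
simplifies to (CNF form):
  False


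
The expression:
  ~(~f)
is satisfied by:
  {f: True}


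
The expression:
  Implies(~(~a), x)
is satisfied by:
  {x: True, a: False}
  {a: False, x: False}
  {a: True, x: True}


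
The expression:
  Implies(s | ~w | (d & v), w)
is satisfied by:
  {w: True}


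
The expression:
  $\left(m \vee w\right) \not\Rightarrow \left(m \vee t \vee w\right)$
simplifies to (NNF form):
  $\text{False}$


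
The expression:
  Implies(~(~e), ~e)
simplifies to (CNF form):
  ~e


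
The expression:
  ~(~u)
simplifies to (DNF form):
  u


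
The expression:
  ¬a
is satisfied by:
  {a: False}


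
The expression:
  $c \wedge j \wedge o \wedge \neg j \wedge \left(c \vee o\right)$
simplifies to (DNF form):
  $\text{False}$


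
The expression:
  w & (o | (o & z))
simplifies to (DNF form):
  o & w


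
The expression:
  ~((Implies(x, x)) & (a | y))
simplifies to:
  ~a & ~y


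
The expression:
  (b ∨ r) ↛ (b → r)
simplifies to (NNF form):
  b ∧ ¬r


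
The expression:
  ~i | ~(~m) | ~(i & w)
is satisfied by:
  {m: True, w: False, i: False}
  {w: False, i: False, m: False}
  {i: True, m: True, w: False}
  {i: True, w: False, m: False}
  {m: True, w: True, i: False}
  {w: True, m: False, i: False}
  {i: True, w: True, m: True}


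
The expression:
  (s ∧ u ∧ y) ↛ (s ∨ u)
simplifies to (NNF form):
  False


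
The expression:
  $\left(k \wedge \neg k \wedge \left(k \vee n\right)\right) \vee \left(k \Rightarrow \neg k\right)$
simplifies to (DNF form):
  $\neg k$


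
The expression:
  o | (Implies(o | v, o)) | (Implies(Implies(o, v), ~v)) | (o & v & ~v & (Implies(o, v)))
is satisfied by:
  {o: True, v: False}
  {v: False, o: False}
  {v: True, o: True}


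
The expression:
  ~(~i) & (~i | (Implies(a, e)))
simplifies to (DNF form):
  (e & i) | (i & ~a)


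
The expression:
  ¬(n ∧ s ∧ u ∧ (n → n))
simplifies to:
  ¬n ∨ ¬s ∨ ¬u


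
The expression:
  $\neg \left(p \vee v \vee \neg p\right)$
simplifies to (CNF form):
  $\text{False}$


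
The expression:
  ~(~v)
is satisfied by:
  {v: True}


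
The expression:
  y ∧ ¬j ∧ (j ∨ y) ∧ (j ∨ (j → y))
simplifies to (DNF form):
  y ∧ ¬j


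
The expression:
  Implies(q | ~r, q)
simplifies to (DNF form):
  q | r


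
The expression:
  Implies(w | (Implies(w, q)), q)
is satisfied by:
  {q: True}


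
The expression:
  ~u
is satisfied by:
  {u: False}


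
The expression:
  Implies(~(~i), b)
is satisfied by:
  {b: True, i: False}
  {i: False, b: False}
  {i: True, b: True}


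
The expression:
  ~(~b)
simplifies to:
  b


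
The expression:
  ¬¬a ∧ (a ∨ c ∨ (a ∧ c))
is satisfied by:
  {a: True}


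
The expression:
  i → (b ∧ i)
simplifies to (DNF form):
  b ∨ ¬i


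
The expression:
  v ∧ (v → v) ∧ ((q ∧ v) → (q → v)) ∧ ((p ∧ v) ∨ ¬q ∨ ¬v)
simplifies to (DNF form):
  (p ∧ v) ∨ (v ∧ ¬q)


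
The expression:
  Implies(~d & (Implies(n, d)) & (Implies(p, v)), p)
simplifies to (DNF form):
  d | n | p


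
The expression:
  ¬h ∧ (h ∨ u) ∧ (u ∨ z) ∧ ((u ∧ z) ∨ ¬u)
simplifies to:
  u ∧ z ∧ ¬h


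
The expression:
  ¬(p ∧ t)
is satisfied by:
  {p: False, t: False}
  {t: True, p: False}
  {p: True, t: False}


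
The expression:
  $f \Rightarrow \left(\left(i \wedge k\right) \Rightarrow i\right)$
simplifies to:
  $\text{True}$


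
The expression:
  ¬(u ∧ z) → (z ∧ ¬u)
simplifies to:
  z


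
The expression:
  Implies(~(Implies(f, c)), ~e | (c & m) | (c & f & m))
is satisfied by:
  {c: True, e: False, f: False}
  {e: False, f: False, c: False}
  {f: True, c: True, e: False}
  {f: True, e: False, c: False}
  {c: True, e: True, f: False}
  {e: True, c: False, f: False}
  {f: True, e: True, c: True}


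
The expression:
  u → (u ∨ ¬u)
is always true.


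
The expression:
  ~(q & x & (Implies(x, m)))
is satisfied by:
  {m: False, q: False, x: False}
  {x: True, m: False, q: False}
  {q: True, m: False, x: False}
  {x: True, q: True, m: False}
  {m: True, x: False, q: False}
  {x: True, m: True, q: False}
  {q: True, m: True, x: False}


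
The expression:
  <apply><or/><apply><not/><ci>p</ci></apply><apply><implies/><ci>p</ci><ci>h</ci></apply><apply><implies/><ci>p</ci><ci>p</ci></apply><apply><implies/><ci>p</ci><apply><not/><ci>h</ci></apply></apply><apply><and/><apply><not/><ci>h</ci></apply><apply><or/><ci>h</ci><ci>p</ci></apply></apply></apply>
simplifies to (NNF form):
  <true/>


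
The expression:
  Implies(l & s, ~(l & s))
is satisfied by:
  {l: False, s: False}
  {s: True, l: False}
  {l: True, s: False}
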